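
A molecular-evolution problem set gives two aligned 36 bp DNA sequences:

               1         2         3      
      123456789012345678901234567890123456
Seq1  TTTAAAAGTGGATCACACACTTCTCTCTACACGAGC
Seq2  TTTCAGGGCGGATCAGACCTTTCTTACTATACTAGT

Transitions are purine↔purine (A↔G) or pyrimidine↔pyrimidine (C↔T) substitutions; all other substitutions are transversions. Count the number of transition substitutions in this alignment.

7

Mismatches occur at site 4 (A/C, transversion), site 6 (A/G, transition), site 7 (A/G, transition), site 9 (T/C, transition), site 16 (C/G, transversion), site 19 (A/C, transversion), site 20 (C/T, transition), site 25 (C/T, transition), site 26 (T/A, transversion), site 30 (C/T, transition), site 33 (G/T, transversion), site 36 (C/T, transition).
Of the 12 differences, 7 transitions and 5 transversions, so the answer is 7.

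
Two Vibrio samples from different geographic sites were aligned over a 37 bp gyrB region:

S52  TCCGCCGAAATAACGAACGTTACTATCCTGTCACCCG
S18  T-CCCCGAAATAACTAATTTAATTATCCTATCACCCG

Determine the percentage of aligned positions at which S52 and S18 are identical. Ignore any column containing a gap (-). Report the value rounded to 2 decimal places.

80.56%

Excluding the 1 gap column leaves 36 comparable sites.
Differing sites — 4:G/C; 15:G/T; 18:C/T; 19:G/T; 21:T/A; 23:C/T; 30:G/A.
29 of the 36 comparable sites match, so the percent identity is 29/36 × 100 = 80.56%.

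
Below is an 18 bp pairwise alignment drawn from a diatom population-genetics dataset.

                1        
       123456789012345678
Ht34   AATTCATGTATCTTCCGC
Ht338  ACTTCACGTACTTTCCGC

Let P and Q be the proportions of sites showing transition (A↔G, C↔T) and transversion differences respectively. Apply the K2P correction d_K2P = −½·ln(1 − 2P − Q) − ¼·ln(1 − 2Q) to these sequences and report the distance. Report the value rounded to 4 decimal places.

The sequences differ at positions 2 (A/C, transversion), 7 (T/C, transition), 11 (T/C, transition), 12 (C/T, transition).
Of the 4 differences, 3 transitions and 1 transversion over 18 sites: P = 3/18 = 0.166667, Q = 1/18 = 0.055556.
d = −0.5·ln(0.611110) − 0.25·ln(0.888888) = −0.5·(-0.492478) − 0.25·(-0.117784) = 0.2757.

0.2757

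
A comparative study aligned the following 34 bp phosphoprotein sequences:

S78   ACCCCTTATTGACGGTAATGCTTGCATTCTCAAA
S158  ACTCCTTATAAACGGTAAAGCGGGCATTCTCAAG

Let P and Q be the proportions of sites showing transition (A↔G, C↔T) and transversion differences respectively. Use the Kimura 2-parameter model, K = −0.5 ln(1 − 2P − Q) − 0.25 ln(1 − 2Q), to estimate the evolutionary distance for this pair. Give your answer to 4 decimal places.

Differing sites — 3:C/T (Ti); 10:T/A (Tv); 11:G/A (Ti); 19:T/A (Tv); 22:T/G (Tv); 23:T/G (Tv); 34:A/G (Ti).
Of the 7 differences, 3 transitions and 4 transversions over 34 sites: P = 3/34 = 0.088235, Q = 4/34 = 0.117647.
d = −0.5·ln(0.705883) − 0.25·ln(0.764706) = −0.5·(-0.348306) − 0.25·(-0.268264) = 0.2412.

0.2412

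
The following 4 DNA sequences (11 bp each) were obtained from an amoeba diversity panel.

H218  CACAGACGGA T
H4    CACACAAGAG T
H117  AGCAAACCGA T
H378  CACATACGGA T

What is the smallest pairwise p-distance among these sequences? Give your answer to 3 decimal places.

Pairwise Hamming distances:
  H218 vs H4: 4
  H218 vs H117: 4
  H218 vs H378: 1
  H4 vs H117: 7
  H4 vs H378: 4
  H117 vs H378: 4
The smallest is 1 mismatch, between H218 and H378; p = 1/11 = 0.091.

0.091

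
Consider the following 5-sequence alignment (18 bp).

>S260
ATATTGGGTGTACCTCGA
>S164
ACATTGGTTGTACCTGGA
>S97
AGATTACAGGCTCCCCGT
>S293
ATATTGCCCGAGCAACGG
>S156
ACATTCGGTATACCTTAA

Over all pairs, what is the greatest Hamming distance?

13

Pairwise Hamming distances:
  S260 vs S164: 3
  S260 vs S97: 9
  S260 vs S293: 8
  S260 vs S156: 5
  S164 vs S97: 10
  S164 vs S293: 10
  S164 vs S156: 5
  S97 vs S293: 9
  S97 vs S156: 12
  S293 vs S156: 13
The largest is 13, between S293 and S156.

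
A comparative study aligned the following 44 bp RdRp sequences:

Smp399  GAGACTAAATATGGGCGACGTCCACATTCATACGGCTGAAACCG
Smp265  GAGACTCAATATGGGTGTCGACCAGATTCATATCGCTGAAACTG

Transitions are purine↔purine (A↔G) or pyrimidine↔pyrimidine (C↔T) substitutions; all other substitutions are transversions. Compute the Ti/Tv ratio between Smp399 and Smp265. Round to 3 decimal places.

Differing sites — 7:A/C (Tv); 16:C/T (Ti); 18:A/T (Tv); 21:T/A (Tv); 25:C/G (Tv); 33:C/T (Ti); 34:G/C (Tv); 43:C/T (Ti).
Of the 8 differences, 3 transitions and 5 transversions, so Ti/Tv = 3/5 = 0.600.

0.600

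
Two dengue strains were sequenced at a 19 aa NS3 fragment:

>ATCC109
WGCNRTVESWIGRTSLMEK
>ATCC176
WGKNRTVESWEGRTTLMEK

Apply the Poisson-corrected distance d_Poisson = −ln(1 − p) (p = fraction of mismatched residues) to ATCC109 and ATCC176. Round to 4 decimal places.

Mismatches occur at site 3 (C→K), site 11 (I→E), site 15 (S→T).
p = 3/19 = 0.157895.
d = −ln(1 − 0.157895) = −ln(0.842105) = 0.1719.

0.1719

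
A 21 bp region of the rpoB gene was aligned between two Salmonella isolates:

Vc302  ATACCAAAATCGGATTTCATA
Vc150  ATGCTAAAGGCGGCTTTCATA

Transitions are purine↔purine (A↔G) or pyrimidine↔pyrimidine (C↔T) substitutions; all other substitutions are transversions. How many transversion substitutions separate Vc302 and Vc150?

Mismatches occur at site 3 (A→G, transition), site 5 (C→T, transition), site 9 (A→G, transition), site 10 (T→G, transversion), site 14 (A→C, transversion).
Of the 5 differences, 3 transitions and 2 transversions, so the answer is 2.

2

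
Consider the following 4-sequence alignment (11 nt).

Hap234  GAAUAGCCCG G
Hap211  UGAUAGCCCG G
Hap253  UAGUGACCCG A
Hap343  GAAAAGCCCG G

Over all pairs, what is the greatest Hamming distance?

6

Pairwise Hamming distances:
  Hap234 vs Hap211: 2
  Hap234 vs Hap253: 5
  Hap234 vs Hap343: 1
  Hap211 vs Hap253: 5
  Hap211 vs Hap343: 3
  Hap253 vs Hap343: 6
The largest is 6, between Hap253 and Hap343.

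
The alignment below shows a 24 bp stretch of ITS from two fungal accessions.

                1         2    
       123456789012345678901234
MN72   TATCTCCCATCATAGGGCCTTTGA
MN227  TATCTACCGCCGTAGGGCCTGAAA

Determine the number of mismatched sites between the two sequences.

The sequences differ at positions 6 (C/A), 9 (A/G), 10 (T/C), 12 (A/G), 21 (T/G), 22 (T/A), 23 (G/A).
That gives 7 mismatches out of 24 aligned sites, so the Hamming distance is 7.

7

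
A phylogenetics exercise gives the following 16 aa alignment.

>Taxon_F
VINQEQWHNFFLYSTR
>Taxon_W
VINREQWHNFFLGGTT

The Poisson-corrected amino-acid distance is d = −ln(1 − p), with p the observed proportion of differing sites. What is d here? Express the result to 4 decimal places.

The sequences differ at positions 4 (Q/R), 13 (Y/G), 14 (S/G), 16 (R/T).
p = 4/16 = 0.250000.
d = −ln(1 − 0.250000) = −ln(0.750000) = 0.2877.

0.2877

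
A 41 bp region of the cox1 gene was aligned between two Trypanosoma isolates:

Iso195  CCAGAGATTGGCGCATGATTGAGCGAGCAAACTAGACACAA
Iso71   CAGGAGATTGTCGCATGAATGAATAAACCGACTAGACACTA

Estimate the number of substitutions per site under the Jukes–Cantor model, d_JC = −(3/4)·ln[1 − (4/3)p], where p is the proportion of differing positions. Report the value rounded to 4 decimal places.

0.3321

Differing sites — 2:C/A; 3:A/G; 11:G/T; 19:T/A; 23:G/A; 24:C/T; 25:G/A; 27:G/A; 29:A/C; 30:A/G; 40:A/T.
p = 11/41 = 0.268293.
d = −0.75 · ln(1 − (4/3)·0.268293) = −0.75 · ln(0.642276) = −0.75 · (-0.442737) = 0.3321.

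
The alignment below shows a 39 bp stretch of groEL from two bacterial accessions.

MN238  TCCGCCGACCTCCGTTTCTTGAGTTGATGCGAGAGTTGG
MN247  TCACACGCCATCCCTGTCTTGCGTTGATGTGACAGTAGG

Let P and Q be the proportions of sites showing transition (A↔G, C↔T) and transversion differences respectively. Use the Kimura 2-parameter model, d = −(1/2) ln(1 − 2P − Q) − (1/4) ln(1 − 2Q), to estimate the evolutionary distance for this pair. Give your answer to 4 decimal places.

0.3636

Differing sites — 3:C/A (Tv); 4:G/C (Tv); 5:C/A (Tv); 8:A/C (Tv); 10:C/A (Tv); 14:G/C (Tv); 16:T/G (Tv); 22:A/C (Tv); 30:C/T (Ti); 33:G/C (Tv); 37:T/A (Tv).
Of the 11 differences, 1 transition and 10 transversions over 39 sites: P = 1/39 = 0.025641, Q = 10/39 = 0.256410.
d = −0.5·ln(0.692308) − 0.25·ln(0.487180) = −0.5·(-0.367724) − 0.25·(-0.719122) = 0.3636.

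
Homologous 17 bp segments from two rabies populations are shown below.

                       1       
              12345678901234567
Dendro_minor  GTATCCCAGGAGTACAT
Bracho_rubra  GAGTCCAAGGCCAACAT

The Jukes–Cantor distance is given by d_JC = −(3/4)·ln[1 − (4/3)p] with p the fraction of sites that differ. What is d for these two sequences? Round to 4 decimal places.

The sequences differ at positions 2 (T/A), 3 (A/G), 7 (C/A), 11 (A/C), 12 (G/C), 13 (T/A).
p = 6/17 = 0.352941.
d = −0.75 · ln(1 − (4/3)·0.352941) = −0.75 · ln(0.529412) = −0.75 · (-0.635988) = 0.4770.

0.4770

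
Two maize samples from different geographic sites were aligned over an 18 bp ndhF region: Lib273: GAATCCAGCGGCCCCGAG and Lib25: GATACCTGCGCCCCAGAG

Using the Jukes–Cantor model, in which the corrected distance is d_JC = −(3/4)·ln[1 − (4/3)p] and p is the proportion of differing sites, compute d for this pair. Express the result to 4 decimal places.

0.3470

Differing sites — 3:A/T; 4:T/A; 7:A/T; 11:G/C; 15:C/A.
p = 5/18 = 0.277778.
d = −0.75 · ln(1 − (4/3)·0.277778) = −0.75 · ln(0.629629) = −0.75 · (-0.462625) = 0.3470.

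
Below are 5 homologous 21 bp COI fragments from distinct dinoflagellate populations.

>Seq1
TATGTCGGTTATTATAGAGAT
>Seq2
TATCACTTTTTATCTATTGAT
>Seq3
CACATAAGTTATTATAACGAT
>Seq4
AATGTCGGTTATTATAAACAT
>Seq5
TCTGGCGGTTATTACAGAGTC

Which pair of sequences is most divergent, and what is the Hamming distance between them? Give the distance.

13

Pairwise Hamming distances:
  Seq1 vs Seq2: 9
  Seq1 vs Seq3: 7
  Seq1 vs Seq4: 3
  Seq1 vs Seq5: 5
  Seq2 vs Seq3: 12
  Seq2 vs Seq4: 11
  Seq2 vs Seq5: 13
  Seq3 vs Seq4: 7
  Seq3 vs Seq5: 12
  Seq4 vs Seq5: 8
The largest is 13, between Seq2 and Seq5.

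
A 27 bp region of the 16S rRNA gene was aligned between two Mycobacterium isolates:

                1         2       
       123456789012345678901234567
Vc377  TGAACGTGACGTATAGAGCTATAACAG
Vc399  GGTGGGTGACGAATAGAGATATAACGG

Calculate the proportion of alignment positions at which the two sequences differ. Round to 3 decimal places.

0.259

Differing sites — 1:T/G; 3:A/T; 4:A/G; 5:C/G; 12:T/A; 19:C/A; 26:A/G.
There are 7 differences over 27 sites, so p = 7/27 = 0.259.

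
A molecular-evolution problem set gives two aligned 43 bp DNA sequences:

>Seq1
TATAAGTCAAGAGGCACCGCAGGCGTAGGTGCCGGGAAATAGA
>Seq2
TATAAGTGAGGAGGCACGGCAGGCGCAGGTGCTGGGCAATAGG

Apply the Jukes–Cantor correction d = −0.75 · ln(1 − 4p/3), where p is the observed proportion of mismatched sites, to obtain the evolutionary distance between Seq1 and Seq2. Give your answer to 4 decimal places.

0.1835

Differing sites — 8:C/G; 10:A/G; 18:C/G; 26:T/C; 33:C/T; 37:A/C; 43:A/G.
p = 7/43 = 0.162791.
d = −0.75 · ln(1 − (4/3)·0.162791) = −0.75 · ln(0.782945) = −0.75 · (-0.244693) = 0.1835.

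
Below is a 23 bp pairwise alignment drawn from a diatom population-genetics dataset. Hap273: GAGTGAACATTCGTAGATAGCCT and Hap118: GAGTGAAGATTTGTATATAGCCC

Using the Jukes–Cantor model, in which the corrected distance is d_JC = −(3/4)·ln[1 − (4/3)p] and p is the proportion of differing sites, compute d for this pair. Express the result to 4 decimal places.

Differing sites — 8:C/G; 12:C/T; 16:G/T; 23:T/C.
p = 4/23 = 0.173913.
d = −0.75 · ln(1 − (4/3)·0.173913) = −0.75 · ln(0.768116) = −0.75 · (-0.263815) = 0.1979.

0.1979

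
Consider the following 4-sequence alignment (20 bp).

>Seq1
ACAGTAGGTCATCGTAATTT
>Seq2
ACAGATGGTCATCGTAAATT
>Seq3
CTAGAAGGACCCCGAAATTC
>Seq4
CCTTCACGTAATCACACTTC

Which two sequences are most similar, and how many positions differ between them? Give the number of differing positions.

3

Pairwise Hamming distances:
  Seq1 vs Seq2: 3
  Seq1 vs Seq3: 8
  Seq1 vs Seq4: 10
  Seq2 vs Seq3: 9
  Seq2 vs Seq4: 12
  Seq3 vs Seq4: 12
The smallest is 3, between Seq1 and Seq2.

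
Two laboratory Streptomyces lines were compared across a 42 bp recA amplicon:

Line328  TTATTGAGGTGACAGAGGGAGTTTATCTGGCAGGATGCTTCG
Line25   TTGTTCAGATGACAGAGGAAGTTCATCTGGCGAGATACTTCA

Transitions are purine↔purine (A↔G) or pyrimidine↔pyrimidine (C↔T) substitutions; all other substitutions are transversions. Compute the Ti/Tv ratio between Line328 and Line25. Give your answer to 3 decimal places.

8.000

The sequences differ at positions 3 (A/G, transition), 6 (G/C, transversion), 9 (G/A, transition), 19 (G/A, transition), 24 (T/C, transition), 32 (A/G, transition), 33 (G/A, transition), 37 (G/A, transition), 42 (G/A, transition).
Of the 9 differences, 8 transitions and 1 transversion, so Ti/Tv = 8/1 = 8.000.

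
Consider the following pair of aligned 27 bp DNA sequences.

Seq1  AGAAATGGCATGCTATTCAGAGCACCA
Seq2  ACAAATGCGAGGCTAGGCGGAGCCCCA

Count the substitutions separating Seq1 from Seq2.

Differing sites — 2:G/C; 8:G/C; 9:C/G; 11:T/G; 16:T/G; 17:T/G; 19:A/G; 24:A/C.
That gives 8 mismatches out of 27 aligned sites, so the Hamming distance is 8.

8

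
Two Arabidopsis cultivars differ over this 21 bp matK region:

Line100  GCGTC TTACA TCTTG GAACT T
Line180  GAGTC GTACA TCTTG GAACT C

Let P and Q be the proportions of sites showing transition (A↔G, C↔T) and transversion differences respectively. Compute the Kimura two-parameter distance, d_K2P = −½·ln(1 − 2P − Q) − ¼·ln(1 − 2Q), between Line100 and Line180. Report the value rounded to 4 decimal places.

The sequences differ at positions 2 (C/A, transversion), 6 (T/G, transversion), 21 (T/C, transition).
Of the 3 differences, 1 transition and 2 transversions over 21 sites: P = 1/21 = 0.047619, Q = 2/21 = 0.095238.
d = −0.5·ln(0.809524) − 0.25·ln(0.809524) = −0.5·(-0.211309) − 0.25·(-0.211309) = 0.1585.

0.1585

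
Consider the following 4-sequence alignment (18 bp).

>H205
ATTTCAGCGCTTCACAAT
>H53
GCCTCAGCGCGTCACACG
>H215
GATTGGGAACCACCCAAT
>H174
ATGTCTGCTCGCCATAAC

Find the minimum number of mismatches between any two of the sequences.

Pairwise Hamming distances:
  H205 vs H53: 6
  H205 vs H215: 9
  H205 vs H174: 7
  H53 vs H215: 11
  H53 vs H174: 9
  H215 vs H174: 12
The smallest is 6, between H205 and H53.

6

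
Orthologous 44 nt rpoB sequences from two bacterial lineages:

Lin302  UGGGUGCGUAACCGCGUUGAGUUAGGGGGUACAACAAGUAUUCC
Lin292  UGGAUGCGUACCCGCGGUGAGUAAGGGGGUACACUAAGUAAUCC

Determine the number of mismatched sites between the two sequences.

The sequences differ at positions 4 (G/A), 11 (A/C), 17 (U/G), 23 (U/A), 34 (A/C), 35 (C/U), 41 (U/A).
That gives 7 mismatches out of 44 aligned sites, so the Hamming distance is 7.

7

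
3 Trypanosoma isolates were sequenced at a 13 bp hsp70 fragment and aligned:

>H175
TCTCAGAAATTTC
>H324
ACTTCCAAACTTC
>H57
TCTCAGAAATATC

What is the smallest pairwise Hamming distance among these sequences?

1

Pairwise Hamming distances:
  H175 vs H324: 5
  H175 vs H57: 1
  H324 vs H57: 6
The smallest is 1, between H175 and H57.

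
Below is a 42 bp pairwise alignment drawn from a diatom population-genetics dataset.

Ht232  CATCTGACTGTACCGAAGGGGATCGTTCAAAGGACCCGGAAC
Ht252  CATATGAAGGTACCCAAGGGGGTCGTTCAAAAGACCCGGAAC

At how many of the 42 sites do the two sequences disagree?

6

Mismatches occur at site 4 (C→A), site 8 (C→A), site 9 (T→G), site 15 (G→C), site 22 (A→G), site 32 (G→A).
That gives 6 mismatches out of 42 aligned sites, so the Hamming distance is 6.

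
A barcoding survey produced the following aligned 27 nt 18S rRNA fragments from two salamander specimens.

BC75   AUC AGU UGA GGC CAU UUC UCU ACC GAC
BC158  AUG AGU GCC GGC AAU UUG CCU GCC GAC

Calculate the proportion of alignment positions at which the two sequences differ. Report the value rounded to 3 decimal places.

0.296

Mismatches occur at site 3 (C/G), site 7 (U/G), site 8 (G/C), site 9 (A/C), site 13 (C/A), site 18 (C/G), site 19 (U/C), site 22 (A/G).
There are 8 differences over 27 sites, so p = 8/27 = 0.296.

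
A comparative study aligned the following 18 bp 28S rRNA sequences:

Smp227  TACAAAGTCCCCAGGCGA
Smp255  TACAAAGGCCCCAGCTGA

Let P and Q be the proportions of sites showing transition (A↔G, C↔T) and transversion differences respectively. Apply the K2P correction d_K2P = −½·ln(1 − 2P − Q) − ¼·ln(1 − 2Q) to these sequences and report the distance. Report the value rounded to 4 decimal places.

0.1885

The sequences differ at positions 8 (T/G, transversion), 15 (G/C, transversion), 16 (C/T, transition).
Of the 3 differences, 1 transition and 2 transversions over 18 sites: P = 1/18 = 0.055556, Q = 2/18 = 0.111111.
d = −0.5·ln(0.777777) − 0.25·ln(0.777778) = −0.5·(-0.251315) − 0.25·(-0.251314) = 0.1885.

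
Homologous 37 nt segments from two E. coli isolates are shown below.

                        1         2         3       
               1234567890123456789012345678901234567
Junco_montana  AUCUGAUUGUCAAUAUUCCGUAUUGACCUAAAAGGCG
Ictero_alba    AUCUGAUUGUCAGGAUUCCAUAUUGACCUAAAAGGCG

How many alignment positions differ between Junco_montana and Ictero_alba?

Differing sites — 13:A/G; 14:U/G; 20:G/A.
That gives 3 mismatches out of 37 aligned sites, so the Hamming distance is 3.

3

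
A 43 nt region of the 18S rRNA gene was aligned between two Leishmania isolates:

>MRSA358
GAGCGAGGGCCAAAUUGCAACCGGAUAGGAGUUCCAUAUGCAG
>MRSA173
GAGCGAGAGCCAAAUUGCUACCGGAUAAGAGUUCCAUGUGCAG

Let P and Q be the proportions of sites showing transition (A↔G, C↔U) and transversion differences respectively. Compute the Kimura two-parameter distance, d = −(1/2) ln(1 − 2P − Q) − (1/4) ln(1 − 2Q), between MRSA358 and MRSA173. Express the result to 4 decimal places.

0.1007

The sequences differ at positions 8 (G/A, transition), 19 (A/U, transversion), 28 (G/A, transition), 38 (A/G, transition).
Of the 4 differences, 3 transitions and 1 transversion over 43 sites: P = 3/43 = 0.069767, Q = 1/43 = 0.023256.
d = −0.5·ln(0.837210) − 0.25·ln(0.953488) = −0.5·(-0.177680) − 0.25·(-0.047628) = 0.1007.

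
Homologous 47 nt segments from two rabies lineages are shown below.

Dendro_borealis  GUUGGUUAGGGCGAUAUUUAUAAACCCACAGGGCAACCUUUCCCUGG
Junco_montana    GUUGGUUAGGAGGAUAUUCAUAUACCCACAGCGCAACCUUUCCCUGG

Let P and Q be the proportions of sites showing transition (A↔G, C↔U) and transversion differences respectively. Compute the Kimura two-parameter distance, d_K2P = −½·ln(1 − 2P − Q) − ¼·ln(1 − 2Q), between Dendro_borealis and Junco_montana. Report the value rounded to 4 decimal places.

0.1148

Mismatches occur at site 11 (G→A, transition), site 12 (C→G, transversion), site 19 (U→C, transition), site 23 (A→U, transversion), site 32 (G→C, transversion).
Of the 5 differences, 2 transitions and 3 transversions over 47 sites: P = 2/47 = 0.042553, Q = 3/47 = 0.063830.
d = −0.5·ln(0.851064) − 0.25·ln(0.872340) = −0.5·(-0.161268) − 0.25·(-0.136576) = 0.1148.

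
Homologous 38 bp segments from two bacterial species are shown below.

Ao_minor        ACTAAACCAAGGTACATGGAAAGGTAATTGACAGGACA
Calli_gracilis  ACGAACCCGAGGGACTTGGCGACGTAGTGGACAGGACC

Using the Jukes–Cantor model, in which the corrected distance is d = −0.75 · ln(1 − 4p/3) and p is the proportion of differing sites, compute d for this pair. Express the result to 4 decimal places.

The sequences differ at positions 3 (T/G), 6 (A/C), 9 (A/G), 13 (T/G), 16 (A/T), 20 (A/C), 21 (A/G), 23 (G/C), 27 (A/G), 29 (T/G), 38 (A/C).
p = 11/38 = 0.289474.
d = −0.75 · ln(1 − (4/3)·0.289474) = −0.75 · ln(0.614035) = −0.75 · (-0.487703) = 0.3658.

0.3658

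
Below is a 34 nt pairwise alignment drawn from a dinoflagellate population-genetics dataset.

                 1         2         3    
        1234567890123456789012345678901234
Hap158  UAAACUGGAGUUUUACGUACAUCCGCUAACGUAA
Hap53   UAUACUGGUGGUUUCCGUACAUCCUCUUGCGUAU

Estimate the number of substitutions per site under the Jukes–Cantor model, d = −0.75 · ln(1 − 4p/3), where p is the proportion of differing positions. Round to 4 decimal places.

Mismatches occur at site 3 (A↔U), site 9 (A↔U), site 11 (U↔G), site 15 (A↔C), site 25 (G↔U), site 28 (A↔U), site 29 (A↔G), site 34 (A↔U).
p = 8/34 = 0.235294.
d = −0.75 · ln(1 − (4/3)·0.235294) = −0.75 · ln(0.686275) = −0.75 · (-0.376477) = 0.2824.

0.2824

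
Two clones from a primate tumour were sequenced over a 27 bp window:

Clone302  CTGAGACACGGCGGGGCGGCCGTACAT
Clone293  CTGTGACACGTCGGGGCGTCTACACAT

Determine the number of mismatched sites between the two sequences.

6

The sequences differ at positions 4 (A/T), 11 (G/T), 19 (G/T), 21 (C/T), 22 (G/A), 23 (T/C).
That gives 6 mismatches out of 27 aligned sites, so the Hamming distance is 6.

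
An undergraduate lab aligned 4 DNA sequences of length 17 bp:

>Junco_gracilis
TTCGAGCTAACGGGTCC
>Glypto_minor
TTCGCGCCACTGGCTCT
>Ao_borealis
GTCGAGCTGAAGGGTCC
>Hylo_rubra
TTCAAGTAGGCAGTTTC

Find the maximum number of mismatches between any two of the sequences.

Pairwise Hamming distances:
  Junco_gracilis vs Glypto_minor: 6
  Junco_gracilis vs Ao_borealis: 3
  Junco_gracilis vs Hylo_rubra: 8
  Glypto_minor vs Ao_borealis: 8
  Glypto_minor vs Hylo_rubra: 11
  Ao_borealis vs Hylo_rubra: 9
The largest is 11, between Glypto_minor and Hylo_rubra.

11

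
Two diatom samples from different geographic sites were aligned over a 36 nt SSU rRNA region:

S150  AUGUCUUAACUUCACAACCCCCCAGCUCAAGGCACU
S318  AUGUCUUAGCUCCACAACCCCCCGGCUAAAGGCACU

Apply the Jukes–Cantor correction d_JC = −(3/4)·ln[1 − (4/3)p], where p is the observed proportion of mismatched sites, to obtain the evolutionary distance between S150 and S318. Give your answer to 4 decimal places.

Mismatches occur at site 9 (A/G), site 12 (U/C), site 24 (A/G), site 28 (C/A).
p = 4/36 = 0.111111.
d = −0.75 · ln(1 − (4/3)·0.111111) = −0.75 · ln(0.851852) = −0.75 · (-0.160342) = 0.1203.

0.1203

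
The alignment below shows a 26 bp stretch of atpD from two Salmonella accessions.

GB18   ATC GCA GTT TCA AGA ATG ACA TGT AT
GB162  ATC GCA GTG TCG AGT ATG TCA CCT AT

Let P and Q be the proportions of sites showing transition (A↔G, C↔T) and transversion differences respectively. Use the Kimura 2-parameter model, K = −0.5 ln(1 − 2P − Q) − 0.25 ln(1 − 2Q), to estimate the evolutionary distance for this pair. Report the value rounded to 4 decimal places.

Mismatches occur at site 9 (T/G, transversion), site 12 (A/G, transition), site 15 (A/T, transversion), site 19 (A/T, transversion), site 22 (T/C, transition), site 23 (G/C, transversion).
Of the 6 differences, 2 transitions and 4 transversions over 26 sites: P = 2/26 = 0.076923, Q = 4/26 = 0.153846.
d = −0.5·ln(0.692308) − 0.25·ln(0.692308) = −0.5·(-0.367724) − 0.25·(-0.367724) = 0.2758.

0.2758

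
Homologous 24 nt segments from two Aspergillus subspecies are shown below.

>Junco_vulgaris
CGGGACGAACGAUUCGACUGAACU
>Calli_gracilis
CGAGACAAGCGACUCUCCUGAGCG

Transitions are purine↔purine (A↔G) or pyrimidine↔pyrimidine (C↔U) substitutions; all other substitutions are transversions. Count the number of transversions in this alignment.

Differing sites — 3:G/A (Ti); 7:G/A (Ti); 9:A/G (Ti); 13:U/C (Ti); 16:G/U (Tv); 17:A/C (Tv); 22:A/G (Ti); 24:U/G (Tv).
Of the 8 differences, 5 transitions and 3 transversions, so the answer is 3.

3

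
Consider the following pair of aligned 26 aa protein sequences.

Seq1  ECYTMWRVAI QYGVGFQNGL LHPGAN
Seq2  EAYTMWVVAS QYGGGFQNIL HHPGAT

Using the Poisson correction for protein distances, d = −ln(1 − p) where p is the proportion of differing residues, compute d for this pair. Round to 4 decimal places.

0.3137

The sequences differ at positions 2 (C/A), 7 (R/V), 10 (I/S), 14 (V/G), 19 (G/I), 21 (L/H), 26 (N/T).
p = 7/26 = 0.269231.
d = −ln(1 − 0.269231) = −ln(0.730769) = 0.3137.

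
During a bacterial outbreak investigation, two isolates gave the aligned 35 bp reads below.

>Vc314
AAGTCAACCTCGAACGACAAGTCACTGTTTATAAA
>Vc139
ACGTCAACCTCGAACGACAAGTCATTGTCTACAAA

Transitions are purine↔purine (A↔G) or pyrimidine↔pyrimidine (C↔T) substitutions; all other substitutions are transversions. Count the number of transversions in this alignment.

1

Differing sites — 2:A/C (Tv); 25:C/T (Ti); 29:T/C (Ti); 32:T/C (Ti).
Of the 4 differences, 3 transitions and 1 transversion, so the answer is 1.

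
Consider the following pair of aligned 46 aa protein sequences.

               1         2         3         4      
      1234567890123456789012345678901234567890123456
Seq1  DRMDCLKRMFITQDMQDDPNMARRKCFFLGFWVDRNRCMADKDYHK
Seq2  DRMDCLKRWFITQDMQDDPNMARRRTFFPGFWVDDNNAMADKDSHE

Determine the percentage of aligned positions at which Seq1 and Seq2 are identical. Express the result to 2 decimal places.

The sequences differ at positions 9 (M/W), 25 (K/R), 26 (C/T), 29 (L/P), 35 (R/D), 37 (R/N), 38 (C/A), 44 (Y/S), 46 (K/E).
37 of the 46 sites match, so the percent identity is 37/46 × 100 = 80.43%.

80.43%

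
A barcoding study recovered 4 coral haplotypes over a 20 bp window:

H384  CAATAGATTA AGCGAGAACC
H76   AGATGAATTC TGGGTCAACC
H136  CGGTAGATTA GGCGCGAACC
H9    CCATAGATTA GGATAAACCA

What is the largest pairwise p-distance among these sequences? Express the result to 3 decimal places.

0.600

Pairwise Hamming distances:
  H384 vs H76: 9
  H384 vs H136: 4
  H384 vs H9: 7
  H76 vs H136: 9
  H76 vs H9: 12
  H136 vs H9: 8
The largest is 12 mismatches, between H76 and H9; p = 12/20 = 0.600.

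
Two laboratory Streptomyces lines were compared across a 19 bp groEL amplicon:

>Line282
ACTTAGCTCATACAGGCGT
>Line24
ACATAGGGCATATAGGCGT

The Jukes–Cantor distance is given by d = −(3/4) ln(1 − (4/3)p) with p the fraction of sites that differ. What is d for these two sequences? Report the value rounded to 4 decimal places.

0.2471

The sequences differ at positions 3 (T/A), 7 (C/G), 8 (T/G), 13 (C/T).
p = 4/19 = 0.210526.
d = −0.75 · ln(1 − (4/3)·0.210526) = −0.75 · ln(0.719299) = −0.75 · (-0.329478) = 0.2471.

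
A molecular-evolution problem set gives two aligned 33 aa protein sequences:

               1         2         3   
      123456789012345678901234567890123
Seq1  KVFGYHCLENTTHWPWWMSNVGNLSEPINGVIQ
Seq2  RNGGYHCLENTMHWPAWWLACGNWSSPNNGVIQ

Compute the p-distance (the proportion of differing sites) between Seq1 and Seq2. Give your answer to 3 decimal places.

0.364

The sequences differ at positions 1 (K/R), 2 (V/N), 3 (F/G), 12 (T/M), 16 (W/A), 18 (M/W), 19 (S/L), 20 (N/A), 21 (V/C), 24 (L/W), 26 (E/S), 28 (I/N).
There are 12 differences over 33 sites, so p = 12/33 = 0.364.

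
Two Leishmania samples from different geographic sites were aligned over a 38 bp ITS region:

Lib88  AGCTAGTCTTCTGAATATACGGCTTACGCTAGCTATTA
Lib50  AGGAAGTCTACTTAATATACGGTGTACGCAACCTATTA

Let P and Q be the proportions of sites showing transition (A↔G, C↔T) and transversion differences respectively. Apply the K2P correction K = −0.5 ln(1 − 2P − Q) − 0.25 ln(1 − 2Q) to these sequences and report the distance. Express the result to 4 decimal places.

0.2500

Differing sites — 3:C/G (Tv); 4:T/A (Tv); 10:T/A (Tv); 13:G/T (Tv); 23:C/T (Ti); 24:T/G (Tv); 30:T/A (Tv); 32:G/C (Tv).
Of the 8 differences, 1 transition and 7 transversions over 38 sites: P = 1/38 = 0.026316, Q = 7/38 = 0.184211.
d = −0.5·ln(0.763157) − 0.25·ln(0.631578) = −0.5·(-0.270292) − 0.25·(-0.459534) = 0.2500.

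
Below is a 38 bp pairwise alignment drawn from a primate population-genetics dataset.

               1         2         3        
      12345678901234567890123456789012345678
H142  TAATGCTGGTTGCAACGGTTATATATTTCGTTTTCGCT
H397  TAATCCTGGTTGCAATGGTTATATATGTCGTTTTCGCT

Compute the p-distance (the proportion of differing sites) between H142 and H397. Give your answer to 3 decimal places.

The sequences differ at positions 5 (G/C), 16 (C/T), 27 (T/G).
There are 3 differences over 38 sites, so p = 3/38 = 0.079.

0.079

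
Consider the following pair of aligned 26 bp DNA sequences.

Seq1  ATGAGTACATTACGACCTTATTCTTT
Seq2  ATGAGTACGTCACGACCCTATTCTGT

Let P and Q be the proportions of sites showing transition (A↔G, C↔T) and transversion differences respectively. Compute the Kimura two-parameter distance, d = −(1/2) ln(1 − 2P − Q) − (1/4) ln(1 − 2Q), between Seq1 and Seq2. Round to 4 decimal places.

Mismatches occur at site 9 (A↔G, transition), site 11 (T↔C, transition), site 18 (T↔C, transition), site 25 (T↔G, transversion).
Of the 4 differences, 3 transitions and 1 transversion over 26 sites: P = 3/26 = 0.115385, Q = 1/26 = 0.038462.
d = −0.5·ln(0.730768) − 0.25·ln(0.923076) = −0.5·(-0.313659) − 0.25·(-0.080044) = 0.1768.

0.1768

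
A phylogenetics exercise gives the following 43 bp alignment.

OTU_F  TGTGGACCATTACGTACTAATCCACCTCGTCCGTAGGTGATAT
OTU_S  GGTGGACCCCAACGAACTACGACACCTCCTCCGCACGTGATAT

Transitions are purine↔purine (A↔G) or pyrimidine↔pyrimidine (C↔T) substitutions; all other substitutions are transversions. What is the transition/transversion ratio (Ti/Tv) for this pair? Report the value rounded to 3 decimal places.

0.222

The sequences differ at positions 1 (T/G, transversion), 9 (A/C, transversion), 10 (T/C, transition), 11 (T/A, transversion), 15 (T/A, transversion), 20 (A/C, transversion), 21 (T/G, transversion), 22 (C/A, transversion), 29 (G/C, transversion), 34 (T/C, transition), 36 (G/C, transversion).
Of the 11 differences, 2 transitions and 9 transversions, so Ti/Tv = 2/9 = 0.222.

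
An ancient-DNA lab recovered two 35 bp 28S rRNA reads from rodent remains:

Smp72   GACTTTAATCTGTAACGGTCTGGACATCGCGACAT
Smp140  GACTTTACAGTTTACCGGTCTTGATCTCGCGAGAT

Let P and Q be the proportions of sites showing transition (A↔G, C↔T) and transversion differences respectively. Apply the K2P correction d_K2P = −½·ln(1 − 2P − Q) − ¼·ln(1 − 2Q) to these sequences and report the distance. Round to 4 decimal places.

0.3210

Mismatches occur at site 8 (A/C, transversion), site 9 (T/A, transversion), site 10 (C/G, transversion), site 12 (G/T, transversion), site 15 (A/C, transversion), site 22 (G/T, transversion), site 25 (C/T, transition), site 26 (A/C, transversion), site 33 (C/G, transversion).
Of the 9 differences, 1 transition and 8 transversions over 35 sites: P = 1/35 = 0.028571, Q = 8/35 = 0.228571.
d = −0.5·ln(0.714287) − 0.25·ln(0.542858) = −0.5·(-0.336470) − 0.25·(-0.610908) = 0.3210.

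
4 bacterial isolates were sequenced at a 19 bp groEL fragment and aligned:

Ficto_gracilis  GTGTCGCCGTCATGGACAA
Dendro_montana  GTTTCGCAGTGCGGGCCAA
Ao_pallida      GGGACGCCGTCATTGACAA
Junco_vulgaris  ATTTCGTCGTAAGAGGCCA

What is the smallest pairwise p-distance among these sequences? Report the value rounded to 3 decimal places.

Pairwise Hamming distances:
  Ficto_gracilis vs Dendro_montana: 6
  Ficto_gracilis vs Ao_pallida: 3
  Ficto_gracilis vs Junco_vulgaris: 8
  Dendro_montana vs Ao_pallida: 9
  Dendro_montana vs Junco_vulgaris: 8
  Ao_pallida vs Junco_vulgaris: 10
The smallest is 3 mismatches, between Ficto_gracilis and Ao_pallida; p = 3/19 = 0.158.

0.158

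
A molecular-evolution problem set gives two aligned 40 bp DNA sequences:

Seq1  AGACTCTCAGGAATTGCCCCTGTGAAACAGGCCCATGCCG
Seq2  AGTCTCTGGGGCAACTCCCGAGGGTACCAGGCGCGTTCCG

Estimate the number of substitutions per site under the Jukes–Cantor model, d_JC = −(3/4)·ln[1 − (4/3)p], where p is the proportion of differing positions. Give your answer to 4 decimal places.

Differing sites — 3:A/T; 8:C/G; 9:A/G; 12:A/C; 14:T/A; 15:T/C; 16:G/T; 20:C/G; 21:T/A; 23:T/G; 25:A/T; 27:A/C; 33:C/G; 35:A/G; 37:G/T.
p = 15/40 = 0.375000.
d = −0.75 · ln(1 − (4/3)·0.375000) = −0.75 · ln(0.500000) = −0.75 · (-0.693147) = 0.5199.

0.5199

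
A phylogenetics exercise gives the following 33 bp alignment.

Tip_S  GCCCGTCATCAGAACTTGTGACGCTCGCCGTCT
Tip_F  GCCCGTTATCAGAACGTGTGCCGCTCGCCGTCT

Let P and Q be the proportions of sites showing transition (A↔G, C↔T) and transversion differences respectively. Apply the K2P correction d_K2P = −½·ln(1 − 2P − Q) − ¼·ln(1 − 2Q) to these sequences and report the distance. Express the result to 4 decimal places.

0.0969

Differing sites — 7:C/T (Ti); 16:T/G (Tv); 21:A/C (Tv).
Of the 3 differences, 1 transition and 2 transversions over 33 sites: P = 1/33 = 0.030303, Q = 2/33 = 0.060606.
d = −0.5·ln(0.878788) − 0.25·ln(0.878788) = −0.5·(-0.129212) − 0.25·(-0.129212) = 0.0969.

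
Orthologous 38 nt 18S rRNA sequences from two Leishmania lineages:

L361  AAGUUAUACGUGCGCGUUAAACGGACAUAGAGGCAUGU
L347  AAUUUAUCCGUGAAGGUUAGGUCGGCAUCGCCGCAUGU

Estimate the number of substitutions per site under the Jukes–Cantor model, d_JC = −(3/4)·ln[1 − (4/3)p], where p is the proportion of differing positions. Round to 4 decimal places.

0.4568

Mismatches occur at site 3 (G/U), site 8 (A/C), site 13 (C/A), site 14 (G/A), site 15 (C/G), site 20 (A/G), site 21 (A/G), site 22 (C/U), site 23 (G/C), site 25 (A/G), site 29 (A/C), site 31 (A/C), site 32 (G/C).
p = 13/38 = 0.342105.
d = −0.75 · ln(1 − (4/3)·0.342105) = −0.75 · ln(0.543860) = −0.75 · (-0.609063) = 0.4568.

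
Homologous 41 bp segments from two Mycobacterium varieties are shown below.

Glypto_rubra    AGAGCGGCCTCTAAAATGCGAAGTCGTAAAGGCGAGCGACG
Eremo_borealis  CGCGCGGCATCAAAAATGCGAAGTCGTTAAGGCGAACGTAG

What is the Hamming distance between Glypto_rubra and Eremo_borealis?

The sequences differ at positions 1 (A/C), 3 (A/C), 9 (C/A), 12 (T/A), 28 (A/T), 36 (G/A), 39 (A/T), 40 (C/A).
That gives 8 mismatches out of 41 aligned sites, so the Hamming distance is 8.

8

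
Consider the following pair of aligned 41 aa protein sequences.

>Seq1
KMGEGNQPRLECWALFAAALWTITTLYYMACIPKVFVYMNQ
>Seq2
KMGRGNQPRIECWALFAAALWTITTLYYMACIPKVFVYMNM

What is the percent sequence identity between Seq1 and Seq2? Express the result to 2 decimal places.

The sequences differ at positions 4 (E/R), 10 (L/I), 41 (Q/M).
38 of the 41 sites match, so the percent identity is 38/41 × 100 = 92.68%.

92.68%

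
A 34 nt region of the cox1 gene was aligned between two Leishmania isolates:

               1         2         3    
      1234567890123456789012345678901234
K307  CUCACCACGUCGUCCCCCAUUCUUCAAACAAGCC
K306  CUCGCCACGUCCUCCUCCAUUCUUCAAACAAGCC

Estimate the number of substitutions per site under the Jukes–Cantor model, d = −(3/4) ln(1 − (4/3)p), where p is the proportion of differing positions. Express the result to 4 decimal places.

0.0939

Differing sites — 4:A/G; 12:G/C; 16:C/U.
p = 3/34 = 0.088235.
d = −0.75 · ln(1 − (4/3)·0.088235) = −0.75 · ln(0.882353) = −0.75 · (-0.125163) = 0.0939.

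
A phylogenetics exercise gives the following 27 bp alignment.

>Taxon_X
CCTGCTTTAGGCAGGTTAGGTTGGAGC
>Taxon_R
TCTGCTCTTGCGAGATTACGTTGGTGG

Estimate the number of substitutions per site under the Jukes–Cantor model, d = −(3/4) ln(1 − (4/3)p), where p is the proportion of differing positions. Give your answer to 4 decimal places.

0.4408

The sequences differ at positions 1 (C/T), 7 (T/C), 9 (A/T), 11 (G/C), 12 (C/G), 15 (G/A), 19 (G/C), 25 (A/T), 27 (C/G).
p = 9/27 = 0.333333.
d = −0.75 · ln(1 − (4/3)·0.333333) = −0.75 · ln(0.555556) = −0.75 · (-0.587786) = 0.4408.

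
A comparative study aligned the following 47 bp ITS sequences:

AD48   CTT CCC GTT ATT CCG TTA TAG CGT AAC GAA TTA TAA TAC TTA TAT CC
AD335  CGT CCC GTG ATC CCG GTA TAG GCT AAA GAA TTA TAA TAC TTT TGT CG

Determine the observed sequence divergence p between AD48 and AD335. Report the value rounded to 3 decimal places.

The sequences differ at positions 2 (T/G), 9 (T/G), 12 (T/C), 16 (T/G), 22 (C/G), 23 (G/C), 27 (C/A), 42 (A/T), 44 (A/G), 47 (C/G).
There are 10 differences over 47 sites, so p = 10/47 = 0.213.

0.213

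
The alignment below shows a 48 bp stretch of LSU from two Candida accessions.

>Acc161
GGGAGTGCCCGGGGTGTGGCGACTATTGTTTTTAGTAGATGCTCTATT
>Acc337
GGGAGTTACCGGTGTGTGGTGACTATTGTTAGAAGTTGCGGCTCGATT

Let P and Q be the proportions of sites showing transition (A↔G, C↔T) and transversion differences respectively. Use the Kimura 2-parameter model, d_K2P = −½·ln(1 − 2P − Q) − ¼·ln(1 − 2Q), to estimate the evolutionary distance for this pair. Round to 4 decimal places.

The sequences differ at positions 7 (G/T, transversion), 8 (C/A, transversion), 13 (G/T, transversion), 20 (C/T, transition), 31 (T/A, transversion), 32 (T/G, transversion), 33 (T/A, transversion), 37 (A/T, transversion), 39 (A/C, transversion), 40 (T/G, transversion), 45 (T/G, transversion).
Of the 11 differences, 1 transition and 10 transversions over 48 sites: P = 1/48 = 0.020833, Q = 10/48 = 0.208333.
d = −0.5·ln(0.750001) − 0.25·ln(0.583334) = −0.5·(-0.287681) − 0.25·(-0.538995) = 0.2786.

0.2786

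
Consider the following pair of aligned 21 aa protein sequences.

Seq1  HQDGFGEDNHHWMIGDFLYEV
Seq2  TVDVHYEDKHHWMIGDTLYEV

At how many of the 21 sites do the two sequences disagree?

7

Mismatches occur at site 1 (H→T), site 2 (Q→V), site 4 (G→V), site 5 (F→H), site 6 (G→Y), site 9 (N→K), site 17 (F→T).
That gives 7 mismatches out of 21 aligned sites, so the Hamming distance is 7.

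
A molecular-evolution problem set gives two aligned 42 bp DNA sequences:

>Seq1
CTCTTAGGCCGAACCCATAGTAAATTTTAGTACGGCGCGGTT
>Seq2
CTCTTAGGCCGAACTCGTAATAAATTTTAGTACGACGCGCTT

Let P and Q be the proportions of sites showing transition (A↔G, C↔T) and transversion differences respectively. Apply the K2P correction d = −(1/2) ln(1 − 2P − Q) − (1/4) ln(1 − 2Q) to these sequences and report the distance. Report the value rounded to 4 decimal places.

0.1328

Mismatches occur at site 15 (C→T, transition), site 17 (A→G, transition), site 20 (G→A, transition), site 35 (G→A, transition), site 40 (G→C, transversion).
Of the 5 differences, 4 transitions and 1 transversion over 42 sites: P = 4/42 = 0.095238, Q = 1/42 = 0.023810.
d = −0.5·ln(0.785714) − 0.25·ln(0.952380) = −0.5·(-0.241162) − 0.25·(-0.048791) = 0.1328.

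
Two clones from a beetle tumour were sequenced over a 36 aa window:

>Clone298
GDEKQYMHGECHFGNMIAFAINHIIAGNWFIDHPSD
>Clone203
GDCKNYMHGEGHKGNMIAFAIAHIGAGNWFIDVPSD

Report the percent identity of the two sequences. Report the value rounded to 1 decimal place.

The sequences differ at positions 3 (E/C), 5 (Q/N), 11 (C/G), 13 (F/K), 22 (N/A), 25 (I/G), 33 (H/V).
29 of the 36 sites match, so the percent identity is 29/36 × 100 = 80.6%.

80.6%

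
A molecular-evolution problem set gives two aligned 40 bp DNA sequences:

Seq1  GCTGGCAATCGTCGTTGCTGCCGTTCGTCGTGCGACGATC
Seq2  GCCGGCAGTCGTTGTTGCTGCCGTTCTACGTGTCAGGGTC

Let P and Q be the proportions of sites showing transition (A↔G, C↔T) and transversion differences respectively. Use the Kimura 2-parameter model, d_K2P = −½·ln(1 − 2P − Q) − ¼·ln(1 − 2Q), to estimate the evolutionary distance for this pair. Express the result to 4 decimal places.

0.2712

Mismatches occur at site 3 (T/C, transition), site 8 (A/G, transition), site 13 (C/T, transition), site 27 (G/T, transversion), site 28 (T/A, transversion), site 33 (C/T, transition), site 34 (G/C, transversion), site 36 (C/G, transversion), site 38 (A/G, transition).
Of the 9 differences, 5 transitions and 4 transversions over 40 sites: P = 5/40 = 0.125000, Q = 4/40 = 0.100000.
d = −0.5·ln(0.650000) − 0.25·ln(0.800000) = −0.5·(-0.430783) − 0.25·(-0.223144) = 0.2712.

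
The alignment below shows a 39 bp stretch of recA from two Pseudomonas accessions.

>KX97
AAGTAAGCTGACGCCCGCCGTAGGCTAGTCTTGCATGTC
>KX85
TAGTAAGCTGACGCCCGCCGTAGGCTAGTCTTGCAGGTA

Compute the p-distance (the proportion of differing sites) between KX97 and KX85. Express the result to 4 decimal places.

0.0769

The sequences differ at positions 1 (A/T), 36 (T/G), 39 (C/A).
There are 3 differences over 39 sites, so p = 3/39 = 0.0769.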